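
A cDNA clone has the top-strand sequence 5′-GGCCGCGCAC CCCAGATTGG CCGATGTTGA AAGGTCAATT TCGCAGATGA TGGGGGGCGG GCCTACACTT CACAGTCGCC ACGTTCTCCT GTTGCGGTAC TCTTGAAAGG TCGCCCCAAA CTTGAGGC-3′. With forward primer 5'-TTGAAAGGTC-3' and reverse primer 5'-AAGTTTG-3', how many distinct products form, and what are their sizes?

The forward primer TTGAAAGGTC matches the top strand at positions 27–36, 103–112.
The reverse primer's reverse complement is CAAACTT, matching at positions 117–123.
Each forward site pairs with the reverse site to give a product ending at position 123: sizes 97, 21 bp.

Two products: 97 bp, 21 bp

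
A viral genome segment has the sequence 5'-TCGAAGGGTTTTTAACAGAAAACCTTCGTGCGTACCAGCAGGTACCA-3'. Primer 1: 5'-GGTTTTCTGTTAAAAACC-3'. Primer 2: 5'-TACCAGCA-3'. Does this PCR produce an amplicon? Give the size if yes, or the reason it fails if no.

Primer 1 (GGTTTTCTGTTAAAAACC) has reverse complement GGTTTTTAACAGAAAACC, which matches the top strand at positions 7–24; primer 1 anneals to the top strand there with its 3' end pointing upstream toward position 7.
Primer 2 (TACCAGCA) matches the top strand directly at positions 33–40; it anneals to the bottom strand with its 3' end pointing downstream toward position 40.
The 3' ends diverge (primer 1 extends toward position 1, primer 2 toward position 47), so the primers never converge on a shared product.

No product — the primers' 3' ends point away from each other.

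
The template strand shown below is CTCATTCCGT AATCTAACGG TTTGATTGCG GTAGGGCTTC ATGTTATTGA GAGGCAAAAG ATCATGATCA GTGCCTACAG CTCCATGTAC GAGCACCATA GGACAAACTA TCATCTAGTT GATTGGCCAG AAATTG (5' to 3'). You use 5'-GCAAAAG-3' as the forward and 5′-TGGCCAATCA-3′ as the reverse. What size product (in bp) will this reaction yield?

The forward primer matches the template at positions 54–60.
Reverse complement of the reverse primer: TGATTGGCCA. This occurs on the top strand at positions 120–129.
The product runs from position 54 to position 129, so its length is 129 − 54 + 1 = 76 bp.

76 bp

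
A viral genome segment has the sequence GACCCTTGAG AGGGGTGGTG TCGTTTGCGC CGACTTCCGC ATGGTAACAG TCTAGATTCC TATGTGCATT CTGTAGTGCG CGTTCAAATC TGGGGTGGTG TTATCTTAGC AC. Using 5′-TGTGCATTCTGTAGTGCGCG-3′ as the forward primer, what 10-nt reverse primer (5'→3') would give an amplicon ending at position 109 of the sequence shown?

5'-CTAAGATAAC-3'

The forward primer binds at positions 63–82; the product's 3' end on the top strand is position 109.
The reverse primer anneals to the top strand over positions 100–109, i.e. to GTTATCTTAG.
Its sequence written 5'→3' is the reverse complement: CTAAGATAAC.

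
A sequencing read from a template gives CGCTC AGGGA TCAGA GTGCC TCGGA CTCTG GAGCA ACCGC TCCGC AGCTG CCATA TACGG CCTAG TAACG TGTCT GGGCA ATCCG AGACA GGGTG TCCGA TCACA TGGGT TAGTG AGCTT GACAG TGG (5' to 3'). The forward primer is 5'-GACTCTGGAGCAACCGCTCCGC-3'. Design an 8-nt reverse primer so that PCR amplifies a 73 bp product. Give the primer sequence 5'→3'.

The forward primer binds at positions 24–45, so a 73 bp product ends at position 24 + 73 − 1 = 96.
The reverse primer anneals to the top strand over positions 89–96, i.e. to CAGGGTGT.
Its sequence written 5'→3' is the reverse complement: ACACCCTG.

5'-ACACCCTG-3'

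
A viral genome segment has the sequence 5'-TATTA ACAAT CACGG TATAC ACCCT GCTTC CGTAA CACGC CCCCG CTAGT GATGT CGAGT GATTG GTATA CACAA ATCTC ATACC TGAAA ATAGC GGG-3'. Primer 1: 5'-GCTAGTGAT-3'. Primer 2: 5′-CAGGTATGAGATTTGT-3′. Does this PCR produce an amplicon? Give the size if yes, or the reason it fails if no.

Primer 1 (GCTAGTGAT) matches the top strand at positions 45–53; it acts as a forward primer.
Primer 2's reverse complement is ACAAATCTCATACCTG, matching the top strand at positions 72–87; it acts as a reverse primer.
The 3' ends face each other across positions 45–87, giving a 43 bp product.

Yes — a 43 bp product.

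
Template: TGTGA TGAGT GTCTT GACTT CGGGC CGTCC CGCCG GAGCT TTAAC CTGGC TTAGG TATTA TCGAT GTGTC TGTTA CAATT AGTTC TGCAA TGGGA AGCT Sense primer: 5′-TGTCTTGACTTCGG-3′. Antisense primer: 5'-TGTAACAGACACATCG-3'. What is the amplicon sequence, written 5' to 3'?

5'-TGTCTTGACTTCGGGCCGTCCCGCCGGAGCTTTAACCTGGCTTAGGTATTATCGATGTGTCTGTTACA-3'

The forward primer matches the template at positions 10–23.
The reverse primer's reverse complement is CGATGTGTCTGTTACA, which matches the template at positions 62–77.
The product is the template from position 10 through 77 (68 bp).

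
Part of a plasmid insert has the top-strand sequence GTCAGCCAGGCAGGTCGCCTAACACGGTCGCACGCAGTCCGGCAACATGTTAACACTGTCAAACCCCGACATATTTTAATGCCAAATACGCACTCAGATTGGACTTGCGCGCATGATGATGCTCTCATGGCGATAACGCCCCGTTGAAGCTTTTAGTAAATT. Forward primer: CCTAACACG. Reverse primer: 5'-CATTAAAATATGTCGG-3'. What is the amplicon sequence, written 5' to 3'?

Forward primer CCTAACACG is found on the top strand at positions 18–26.
The reverse primer's reverse complement is CCGACATATTTTAATG, which matches the template at positions 66–81.
The product is the template from position 18 through 81 (64 bp).

5'-CCTAACACGGTCGCACGCAGTCCGGCAACATGTTAACACTGTCAAACCCCGACATATTTTAATG-3'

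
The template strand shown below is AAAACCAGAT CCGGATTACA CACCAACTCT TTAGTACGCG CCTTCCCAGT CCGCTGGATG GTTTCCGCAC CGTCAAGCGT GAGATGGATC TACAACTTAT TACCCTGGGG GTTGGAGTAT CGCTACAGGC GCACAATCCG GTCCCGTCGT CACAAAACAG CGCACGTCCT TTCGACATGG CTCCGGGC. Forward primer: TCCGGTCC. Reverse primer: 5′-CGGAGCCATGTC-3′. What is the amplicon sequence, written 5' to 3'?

5'-TCCGGTCCCGTCGTCACAAAACAGCGCACGTCCTTTCGACATGGCTCCG-3'

Scanning the template, TCCGGTCC occurs at positions 137–144; this primer anneals to the bottom strand there with its 3' end pointing downstream.
Taking the reverse complement of CGGAGCCATGTC gives GACATGGCTCCG, found at positions 174–185 on the template; the primer anneals here to the top strand with its 3' end pointing upstream.
The product is the template from position 137 through 185 (49 bp).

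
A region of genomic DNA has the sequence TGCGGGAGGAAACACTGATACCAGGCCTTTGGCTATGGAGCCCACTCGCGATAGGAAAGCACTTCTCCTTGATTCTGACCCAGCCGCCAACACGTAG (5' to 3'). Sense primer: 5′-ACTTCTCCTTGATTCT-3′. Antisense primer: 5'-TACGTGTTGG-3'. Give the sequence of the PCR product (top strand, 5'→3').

5'-ACTTCTCCTTGATTCTGACCCAGCCGCCAACACGTA-3'

Forward primer ACTTCTCCTTGATTCT is found on the top strand at positions 61–76.
Taking the reverse complement of TACGTGTTGG gives CCAACACGTA, found at positions 87–96 on the template; the primer anneals here to the top strand with its 3' end pointing upstream.
The product is the template from position 61 through 96 (36 bp).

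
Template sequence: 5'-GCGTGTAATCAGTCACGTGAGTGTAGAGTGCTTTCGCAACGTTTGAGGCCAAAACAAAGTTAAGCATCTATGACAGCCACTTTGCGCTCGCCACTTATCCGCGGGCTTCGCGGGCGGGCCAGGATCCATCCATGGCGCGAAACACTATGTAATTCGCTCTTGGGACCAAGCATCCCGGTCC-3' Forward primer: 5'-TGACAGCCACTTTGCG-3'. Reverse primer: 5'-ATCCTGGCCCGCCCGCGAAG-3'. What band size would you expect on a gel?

The forward primer matches the template at positions 71–86.
Reverse complement of the reverse primer: CTTCGCGGGCGGGCCAGGAT. This occurs on the top strand at positions 106–125.
The product runs from position 71 to position 125, so its length is 125 − 71 + 1 = 55 bp.

55 bp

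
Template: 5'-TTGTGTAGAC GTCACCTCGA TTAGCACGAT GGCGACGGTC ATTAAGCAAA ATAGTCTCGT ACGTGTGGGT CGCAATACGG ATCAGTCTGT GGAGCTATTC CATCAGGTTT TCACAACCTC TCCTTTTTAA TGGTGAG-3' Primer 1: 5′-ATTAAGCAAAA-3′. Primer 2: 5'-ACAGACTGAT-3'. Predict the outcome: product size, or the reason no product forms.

Primer 1 (ATTAAGCAAAA) matches the top strand at positions 41–51; it acts as a forward primer.
Primer 2's reverse complement is ATCAGTCTGT, matching the top strand at positions 81–90; it acts as a reverse primer.
The 3' ends face each other across positions 41–90, giving a 50 bp product.

Yes — a 50 bp product.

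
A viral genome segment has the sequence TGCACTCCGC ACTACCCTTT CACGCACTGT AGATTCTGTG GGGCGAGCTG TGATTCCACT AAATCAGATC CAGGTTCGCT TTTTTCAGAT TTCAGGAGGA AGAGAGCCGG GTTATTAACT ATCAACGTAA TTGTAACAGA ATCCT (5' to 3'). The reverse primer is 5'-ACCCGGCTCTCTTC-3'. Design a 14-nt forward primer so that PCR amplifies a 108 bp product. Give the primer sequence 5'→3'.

5'-CTCCGCACTACCCT-3'

The reverse primer's reverse complement GAAGAGAGCCGGGT matches the template at positions 99–112, so the product ends at position 112.
A 108 bp product then starts at position 112 − 108 + 1 = 5.
The forward primer is identical to the top strand there: CTCCGCACTACCCT.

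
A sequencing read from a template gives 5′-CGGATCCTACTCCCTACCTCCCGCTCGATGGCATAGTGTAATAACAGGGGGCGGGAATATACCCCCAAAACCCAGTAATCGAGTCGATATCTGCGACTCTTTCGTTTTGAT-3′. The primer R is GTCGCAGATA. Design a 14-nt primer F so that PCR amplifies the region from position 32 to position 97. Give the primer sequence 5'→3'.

5'-CATAGTGTAATAAC-3'

The reverse primer's reverse complement TATCTGCGAC matches the template at positions 88–97; the product starts at position 32.
The forward primer is identical to the top strand over positions 32–45: CATAGTGTAATAAC.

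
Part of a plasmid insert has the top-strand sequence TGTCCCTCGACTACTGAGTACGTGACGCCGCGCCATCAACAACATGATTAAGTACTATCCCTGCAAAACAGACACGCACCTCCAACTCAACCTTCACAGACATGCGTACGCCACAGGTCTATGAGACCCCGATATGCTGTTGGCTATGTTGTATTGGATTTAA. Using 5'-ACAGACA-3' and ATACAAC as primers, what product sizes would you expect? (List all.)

The forward primer ACAGACA matches the top strand at positions 68–74, 96–102.
The reverse primer's reverse complement is GTTGTAT, matching at positions 148–154.
Each forward site pairs with the reverse site to give a product ending at position 154: sizes 87, 59 bp.

87 bp, 59 bp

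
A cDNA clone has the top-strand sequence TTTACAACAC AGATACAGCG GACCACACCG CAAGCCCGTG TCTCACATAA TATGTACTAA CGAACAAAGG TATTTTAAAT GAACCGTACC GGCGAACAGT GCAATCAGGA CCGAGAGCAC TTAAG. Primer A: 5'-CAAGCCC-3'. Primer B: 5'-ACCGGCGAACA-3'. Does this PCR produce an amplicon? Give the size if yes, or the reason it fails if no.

Primer A (CAAGCCC) matches the top strand at positions 31–37 (3' end points downstream).
Primer B (ACCGGCGAACA) also matches the top strand directly, at positions 88–98 — its reverse complement TGTTCGCCGGT is not present.
Both primers anneal to the bottom strand with 3' ends pointing the same way, so neither can prime synthesis back toward the other.

No product — both primers anneal to the same strand and extend in the same direction.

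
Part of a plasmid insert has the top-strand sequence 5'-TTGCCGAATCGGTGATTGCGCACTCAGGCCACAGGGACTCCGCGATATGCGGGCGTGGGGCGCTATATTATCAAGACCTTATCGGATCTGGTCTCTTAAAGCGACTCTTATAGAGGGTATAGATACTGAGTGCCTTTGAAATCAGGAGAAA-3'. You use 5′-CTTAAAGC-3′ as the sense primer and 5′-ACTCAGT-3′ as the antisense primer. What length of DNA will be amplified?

37 bp

The forward primer matches the template at positions 95–102.
Taking the reverse complement of ACTCAGT gives ACTGAGT, found at positions 125–131 on the template; the primer anneals here to the top strand with its 3' end pointing upstream.
The product runs from position 95 to position 131, so its length is 131 − 95 + 1 = 37 bp.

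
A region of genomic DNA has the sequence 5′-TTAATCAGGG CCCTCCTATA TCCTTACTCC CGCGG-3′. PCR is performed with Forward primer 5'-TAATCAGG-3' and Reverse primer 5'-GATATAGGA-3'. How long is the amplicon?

Scanning the template, TAATCAGG occurs at positions 2–9; this primer anneals to the bottom strand there with its 3' end pointing downstream.
The reverse primer's reverse complement is TCCTATATC, which matches the template at positions 14–22.
Amplicon spans positions 2–22: 21 bp.

21 bp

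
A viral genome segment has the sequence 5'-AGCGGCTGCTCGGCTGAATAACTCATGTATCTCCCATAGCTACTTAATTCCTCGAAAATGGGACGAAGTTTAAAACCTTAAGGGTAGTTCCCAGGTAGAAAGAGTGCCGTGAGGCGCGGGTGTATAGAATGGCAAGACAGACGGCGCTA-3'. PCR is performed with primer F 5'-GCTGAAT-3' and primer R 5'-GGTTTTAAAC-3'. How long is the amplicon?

The forward primer matches the template at positions 13–19.
Reverse complement of the reverse primer: GTTTAAAACC. This occurs on the top strand at positions 68–77.
Amplicon spans positions 13–77: 65 bp.

65 bp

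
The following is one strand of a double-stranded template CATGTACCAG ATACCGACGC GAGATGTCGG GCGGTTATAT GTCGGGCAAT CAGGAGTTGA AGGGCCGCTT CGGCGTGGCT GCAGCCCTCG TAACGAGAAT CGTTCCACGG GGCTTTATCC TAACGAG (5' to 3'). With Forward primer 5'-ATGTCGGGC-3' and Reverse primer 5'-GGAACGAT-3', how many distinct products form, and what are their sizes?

The forward primer ATGTCGGGC matches the top strand at positions 24–32, 39–47.
The reverse primer's reverse complement is ATCGTTCC, matching at positions 99–106.
Each forward site pairs with the reverse site to give a product ending at position 106: sizes 83, 68 bp.

Two products: 83 bp, 68 bp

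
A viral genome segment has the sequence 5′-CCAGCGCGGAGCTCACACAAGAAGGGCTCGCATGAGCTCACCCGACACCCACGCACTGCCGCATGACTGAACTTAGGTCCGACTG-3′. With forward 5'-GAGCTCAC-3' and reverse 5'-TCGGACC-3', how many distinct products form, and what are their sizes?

Two products: 74 bp, 49 bp

The forward primer GAGCTCAC matches the top strand at positions 9–16, 34–41.
The reverse primer's reverse complement is GGTCCGA, matching at positions 76–82.
Each forward site pairs with the reverse site to give a product ending at position 82: sizes 74, 49 bp.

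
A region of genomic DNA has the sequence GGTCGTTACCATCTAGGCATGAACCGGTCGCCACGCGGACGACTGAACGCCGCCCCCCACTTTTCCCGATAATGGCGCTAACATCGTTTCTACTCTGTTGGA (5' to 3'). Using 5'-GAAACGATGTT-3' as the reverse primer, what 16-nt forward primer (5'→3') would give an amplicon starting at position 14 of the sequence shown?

5'-TAGGCATGAACCGGTC-3'

The reverse primer's reverse complement AACATCGTTTC matches the template at positions 80–90; the product starts at position 14.
The forward primer is identical to the top strand over positions 14–29: TAGGCATGAACCGGTC.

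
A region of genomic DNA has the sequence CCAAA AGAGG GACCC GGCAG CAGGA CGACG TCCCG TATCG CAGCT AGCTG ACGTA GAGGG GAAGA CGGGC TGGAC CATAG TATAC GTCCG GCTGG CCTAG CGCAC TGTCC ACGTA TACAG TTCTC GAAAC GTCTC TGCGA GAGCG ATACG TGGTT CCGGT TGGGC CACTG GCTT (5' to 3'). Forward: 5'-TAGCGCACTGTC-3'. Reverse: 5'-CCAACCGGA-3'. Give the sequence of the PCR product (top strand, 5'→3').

Scanning the template, TAGCGCACTGTC occurs at positions 98–109; this primer anneals to the bottom strand there with its 3' end pointing downstream.
The reverse primer's reverse complement is TCCGGTTGG, which matches the template at positions 155–163.
The product is the template from position 98 through 163 (66 bp).

5'-TAGCGCACTGTCCACGTATACAGTTCTCGAAACGTCTCTGCGAGAGCGATACGTGGTTCCGGTTGG-3'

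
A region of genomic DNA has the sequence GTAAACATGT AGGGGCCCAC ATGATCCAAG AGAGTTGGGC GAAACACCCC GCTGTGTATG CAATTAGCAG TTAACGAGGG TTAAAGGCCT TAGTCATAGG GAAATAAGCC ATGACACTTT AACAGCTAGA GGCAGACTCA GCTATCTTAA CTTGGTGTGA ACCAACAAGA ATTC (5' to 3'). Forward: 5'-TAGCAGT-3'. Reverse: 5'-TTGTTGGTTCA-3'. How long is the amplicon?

104 bp

The forward primer matches the template at positions 65–71.
Reverse complement of the reverse primer: TGAACCAACAA. This occurs on the top strand at positions 158–168.
The product runs from position 65 to position 168, so its length is 168 − 65 + 1 = 104 bp.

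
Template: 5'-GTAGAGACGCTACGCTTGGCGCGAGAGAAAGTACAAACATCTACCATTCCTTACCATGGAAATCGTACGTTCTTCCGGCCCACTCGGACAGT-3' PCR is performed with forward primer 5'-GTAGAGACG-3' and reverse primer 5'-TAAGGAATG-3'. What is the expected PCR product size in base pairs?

53 bp

The forward primer matches the template at positions 1–9.
Taking the reverse complement of TAAGGAATG gives CATTCCTTA, found at positions 45–53 on the template; the primer anneals here to the top strand with its 3' end pointing upstream.
Product length = (reverse-primer end) − (forward-primer start) + 1 = 53 − 1 + 1 = 53 bp.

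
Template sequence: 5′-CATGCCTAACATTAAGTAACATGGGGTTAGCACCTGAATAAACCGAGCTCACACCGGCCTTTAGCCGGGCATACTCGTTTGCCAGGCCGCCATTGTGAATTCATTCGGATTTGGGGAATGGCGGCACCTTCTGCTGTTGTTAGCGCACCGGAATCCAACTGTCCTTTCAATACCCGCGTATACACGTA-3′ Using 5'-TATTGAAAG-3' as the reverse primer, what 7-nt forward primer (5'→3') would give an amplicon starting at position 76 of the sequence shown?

The reverse primer's reverse complement CTTTCAATA matches the template at positions 164–172; the product starts at position 76.
The forward primer is identical to the top strand over positions 76–82: CGTTTGC.

5'-CGTTTGC-3'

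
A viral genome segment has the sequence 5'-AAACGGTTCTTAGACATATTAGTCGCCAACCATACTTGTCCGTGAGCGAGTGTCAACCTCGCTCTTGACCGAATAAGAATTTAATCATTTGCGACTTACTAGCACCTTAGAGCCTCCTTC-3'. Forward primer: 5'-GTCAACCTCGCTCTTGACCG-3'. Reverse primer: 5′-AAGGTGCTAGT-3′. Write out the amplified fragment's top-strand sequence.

5'-GTCAACCTCGCTCTTGACCGAATAAGAATTTAATCATTTGCGACTTACTAGCACCTT-3'

Forward primer GTCAACCTCGCTCTTGACCG is found on the top strand at positions 52–71.
The reverse primer's reverse complement is ACTAGCACCTT, which matches the template at positions 98–108.
The product is the template from position 52 through 108 (57 bp).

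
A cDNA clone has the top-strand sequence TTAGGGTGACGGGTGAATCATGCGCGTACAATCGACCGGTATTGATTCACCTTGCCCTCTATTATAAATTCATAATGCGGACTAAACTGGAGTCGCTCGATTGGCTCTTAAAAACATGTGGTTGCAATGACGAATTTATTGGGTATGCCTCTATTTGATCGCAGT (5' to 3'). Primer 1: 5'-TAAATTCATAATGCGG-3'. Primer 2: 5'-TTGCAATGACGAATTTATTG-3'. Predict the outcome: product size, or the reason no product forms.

Primer 1 (TAAATTCATAATGCGG) matches the top strand at positions 65–80 (3' end points downstream).
Primer 2 (TTGCAATGACGAATTTATTG) also matches the top strand directly, at positions 122–141 — its reverse complement CAATAAATTCGTCATTGCAA is not present.
Both primers anneal to the bottom strand with 3' ends pointing the same way, so neither can prime synthesis back toward the other.

No product — both primers anneal to the same strand and extend in the same direction.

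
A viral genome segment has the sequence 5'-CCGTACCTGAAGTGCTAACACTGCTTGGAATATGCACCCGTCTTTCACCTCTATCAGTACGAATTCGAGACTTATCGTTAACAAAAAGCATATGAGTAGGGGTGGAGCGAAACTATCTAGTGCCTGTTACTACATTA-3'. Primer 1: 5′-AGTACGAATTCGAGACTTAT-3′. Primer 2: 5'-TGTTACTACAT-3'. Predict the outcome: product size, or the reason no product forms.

Primer 1 (AGTACGAATTCGAGACTTAT) matches the top strand at positions 56–75 (3' end points downstream).
Primer 2 (TGTTACTACAT) also matches the top strand directly, at positions 125–135 — its reverse complement ATGTAGTAACA is not present.
Both primers anneal to the bottom strand with 3' ends pointing the same way, so neither can prime synthesis back toward the other.

No product — both primers anneal to the same strand and extend in the same direction.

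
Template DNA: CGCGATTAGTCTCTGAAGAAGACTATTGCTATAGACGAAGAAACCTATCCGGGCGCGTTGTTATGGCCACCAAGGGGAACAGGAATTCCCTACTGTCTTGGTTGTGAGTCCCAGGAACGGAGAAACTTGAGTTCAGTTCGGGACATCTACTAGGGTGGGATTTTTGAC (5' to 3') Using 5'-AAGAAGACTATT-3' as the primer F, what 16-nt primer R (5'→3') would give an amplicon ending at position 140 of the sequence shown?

5'-CGAACTGAACTCAAGT-3'

The forward primer binds at positions 16–27; the product's 3' end on the top strand is position 140.
The reverse primer anneals to the top strand over positions 125–140, i.e. to ACTTGAGTTCAGTTCG.
Its sequence written 5'→3' is the reverse complement: CGAACTGAACTCAAGT.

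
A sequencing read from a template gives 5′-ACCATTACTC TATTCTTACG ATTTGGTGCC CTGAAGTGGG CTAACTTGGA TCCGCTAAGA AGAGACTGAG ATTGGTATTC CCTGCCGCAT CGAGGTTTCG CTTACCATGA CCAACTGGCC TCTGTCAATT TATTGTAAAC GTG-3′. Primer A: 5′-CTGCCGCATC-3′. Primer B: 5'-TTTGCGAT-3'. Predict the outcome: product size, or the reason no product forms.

Primer B (TTTGCGAT) does not match the top strand, and its reverse complement ATCGCAAA does not match either.
With no annealing site for primer B, no amplification occurs.

No product — primer B has no binding site in the template.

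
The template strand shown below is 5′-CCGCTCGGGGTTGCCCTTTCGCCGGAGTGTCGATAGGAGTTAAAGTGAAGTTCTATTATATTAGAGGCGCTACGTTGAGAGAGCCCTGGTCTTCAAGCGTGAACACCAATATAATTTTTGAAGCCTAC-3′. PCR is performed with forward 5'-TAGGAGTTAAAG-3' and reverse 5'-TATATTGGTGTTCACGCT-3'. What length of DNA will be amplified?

The forward primer matches the template at positions 34–45.
Reverse complement of the reverse primer: AGCGTGAACACCAATATA. This occurs on the top strand at positions 96–113.
Amplicon spans positions 34–113: 80 bp.

80 bp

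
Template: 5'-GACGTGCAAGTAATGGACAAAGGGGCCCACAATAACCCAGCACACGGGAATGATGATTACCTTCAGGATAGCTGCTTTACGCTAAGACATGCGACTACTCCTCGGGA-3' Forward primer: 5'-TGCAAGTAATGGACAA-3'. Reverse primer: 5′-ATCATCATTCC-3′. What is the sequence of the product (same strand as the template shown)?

5'-TGCAAGTAATGGACAAAGGGGCCCACAATAACCCAGCACACGGGAATGATGAT-3'

Scanning the template, TGCAAGTAATGGACAA occurs at positions 5–20; this primer anneals to the bottom strand there with its 3' end pointing downstream.
Reverse complement of the reverse primer: GGAATGATGAT. This occurs on the top strand at positions 47–57.
The product is the template from position 5 through 57 (53 bp).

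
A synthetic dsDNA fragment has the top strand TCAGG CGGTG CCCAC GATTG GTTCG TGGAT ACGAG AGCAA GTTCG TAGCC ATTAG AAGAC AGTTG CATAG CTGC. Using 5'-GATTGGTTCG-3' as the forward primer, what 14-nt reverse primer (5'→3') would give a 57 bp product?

The forward primer binds at positions 16–25, so a 57 bp product ends at position 16 + 57 − 1 = 72.
The reverse primer anneals to the top strand over positions 59–72, i.e. to ACAGTTGCATAGCT.
Its sequence written 5'→3' is the reverse complement: AGCTATGCAACTGT.

5'-AGCTATGCAACTGT-3'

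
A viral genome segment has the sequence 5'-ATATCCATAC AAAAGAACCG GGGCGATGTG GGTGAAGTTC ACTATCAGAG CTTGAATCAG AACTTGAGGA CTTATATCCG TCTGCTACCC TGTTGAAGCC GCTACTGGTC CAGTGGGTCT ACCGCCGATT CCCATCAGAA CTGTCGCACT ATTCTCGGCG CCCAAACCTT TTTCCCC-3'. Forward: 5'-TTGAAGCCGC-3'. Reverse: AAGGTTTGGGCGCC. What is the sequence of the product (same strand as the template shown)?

Scanning the template, TTGAAGCCGC occurs at positions 93–102; this primer anneals to the bottom strand there with its 3' end pointing downstream.
The reverse primer's reverse complement is GGCGCCCAAACCTT, which matches the template at positions 157–170.
The product is the template from position 93 through 170 (78 bp).

5'-TTGAAGCCGCTACTGGTCCAGTGGGTCTACCGCCGATTCCCATCAGAACTGTCGCACTATTCTCGGCGCCCAAACCTT-3'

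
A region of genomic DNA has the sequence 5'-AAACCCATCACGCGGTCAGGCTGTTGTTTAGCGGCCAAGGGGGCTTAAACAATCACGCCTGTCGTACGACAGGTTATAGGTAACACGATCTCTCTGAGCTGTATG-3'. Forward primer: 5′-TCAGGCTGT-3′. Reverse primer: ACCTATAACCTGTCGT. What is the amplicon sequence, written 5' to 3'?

Scanning the template, TCAGGCTGT occurs at positions 16–24; this primer anneals to the bottom strand there with its 3' end pointing downstream.
Reverse complement of the reverse primer: ACGACAGGTTATAGGT. This occurs on the top strand at positions 66–81.
The product is the template from position 16 through 81 (66 bp).

5'-TCAGGCTGTTGTTTAGCGGCCAAGGGGGCTTAAACAATCACGCCTGTCGTACGACAGGTTATAGGT-3'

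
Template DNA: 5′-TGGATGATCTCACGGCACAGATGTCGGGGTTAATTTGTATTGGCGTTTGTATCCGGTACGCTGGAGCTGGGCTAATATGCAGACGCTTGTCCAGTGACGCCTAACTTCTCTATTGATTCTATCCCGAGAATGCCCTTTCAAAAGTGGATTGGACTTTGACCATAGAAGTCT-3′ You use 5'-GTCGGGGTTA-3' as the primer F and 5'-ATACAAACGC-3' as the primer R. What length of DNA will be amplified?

30 bp

The forward primer matches the template at positions 23–32.
Taking the reverse complement of ATACAAACGC gives GCGTTTGTAT, found at positions 43–52 on the template; the primer anneals here to the top strand with its 3' end pointing upstream.
Amplicon spans positions 23–52: 30 bp.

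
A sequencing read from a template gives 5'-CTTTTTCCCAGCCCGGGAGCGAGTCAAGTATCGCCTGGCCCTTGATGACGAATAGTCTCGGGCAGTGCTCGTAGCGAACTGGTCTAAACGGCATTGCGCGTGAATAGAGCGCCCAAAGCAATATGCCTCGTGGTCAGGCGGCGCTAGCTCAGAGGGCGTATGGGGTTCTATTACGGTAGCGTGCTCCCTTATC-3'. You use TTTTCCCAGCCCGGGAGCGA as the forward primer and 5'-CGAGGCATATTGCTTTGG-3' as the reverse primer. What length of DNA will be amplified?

The forward primer matches the template at positions 3–22.
Reverse complement of the reverse primer: CCAAAGCAATATGCCTCG. This occurs on the top strand at positions 113–130.
Product length = (reverse-primer end) − (forward-primer start) + 1 = 130 − 3 + 1 = 128 bp.

128 bp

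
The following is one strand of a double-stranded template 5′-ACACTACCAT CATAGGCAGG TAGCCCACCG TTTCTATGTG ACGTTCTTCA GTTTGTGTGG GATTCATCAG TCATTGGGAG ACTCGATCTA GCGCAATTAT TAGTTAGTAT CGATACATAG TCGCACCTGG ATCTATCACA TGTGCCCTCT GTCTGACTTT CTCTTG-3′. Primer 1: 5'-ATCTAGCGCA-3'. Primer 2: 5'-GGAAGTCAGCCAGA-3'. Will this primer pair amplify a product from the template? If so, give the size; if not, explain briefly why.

No product — primer 2 has no binding site in the template.

Primer 2 (GGAAGTCAGCCAGA) does not match the top strand, and its reverse complement TCTGGCTGACTTCC does not match either.
With no annealing site for primer 2, no amplification occurs.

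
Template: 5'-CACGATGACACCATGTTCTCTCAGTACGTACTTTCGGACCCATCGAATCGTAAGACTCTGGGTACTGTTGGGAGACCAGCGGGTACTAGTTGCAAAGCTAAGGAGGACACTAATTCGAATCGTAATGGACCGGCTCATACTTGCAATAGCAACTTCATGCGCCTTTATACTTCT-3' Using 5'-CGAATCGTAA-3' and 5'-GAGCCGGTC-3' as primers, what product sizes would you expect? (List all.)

93 bp, 21 bp

The forward primer CGAATCGTAA matches the top strand at positions 44–53, 116–125.
The reverse primer's reverse complement is GACCGGCTC, matching at positions 128–136.
Each forward site pairs with the reverse site to give a product ending at position 136: sizes 93, 21 bp.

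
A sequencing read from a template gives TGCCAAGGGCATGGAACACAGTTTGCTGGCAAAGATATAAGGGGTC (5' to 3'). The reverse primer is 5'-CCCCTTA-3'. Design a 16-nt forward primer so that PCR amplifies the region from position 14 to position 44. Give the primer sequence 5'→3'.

5'-GAACACAGTTTGCTGG-3'

The reverse primer's reverse complement TAAGGGG matches the template at positions 38–44; the product starts at position 14.
The forward primer is identical to the top strand over positions 14–29: GAACACAGTTTGCTGG.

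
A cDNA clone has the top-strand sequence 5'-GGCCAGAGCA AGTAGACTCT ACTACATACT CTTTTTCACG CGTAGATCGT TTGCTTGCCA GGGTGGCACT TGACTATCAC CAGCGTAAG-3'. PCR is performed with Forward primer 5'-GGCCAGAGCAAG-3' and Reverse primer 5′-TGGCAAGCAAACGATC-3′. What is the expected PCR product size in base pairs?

The forward primer matches the template at positions 1–12.
Reverse complement of the reverse primer: GATCGTTTGCTTGCCA. This occurs on the top strand at positions 45–60.
The product runs from position 1 to position 60, so its length is 60 − 1 + 1 = 60 bp.

60 bp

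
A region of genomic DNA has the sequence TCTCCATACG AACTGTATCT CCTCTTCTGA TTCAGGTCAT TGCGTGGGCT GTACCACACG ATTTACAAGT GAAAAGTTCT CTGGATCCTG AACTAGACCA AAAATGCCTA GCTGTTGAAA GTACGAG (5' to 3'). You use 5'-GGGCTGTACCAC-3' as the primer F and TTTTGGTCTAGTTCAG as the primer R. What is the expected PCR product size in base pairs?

58 bp

Forward primer GGGCTGTACCAC is found on the top strand at positions 46–57.
Reverse complement of the reverse primer: CTGAACTAGACCAAAA. This occurs on the top strand at positions 88–103.
Amplicon spans positions 46–103: 58 bp.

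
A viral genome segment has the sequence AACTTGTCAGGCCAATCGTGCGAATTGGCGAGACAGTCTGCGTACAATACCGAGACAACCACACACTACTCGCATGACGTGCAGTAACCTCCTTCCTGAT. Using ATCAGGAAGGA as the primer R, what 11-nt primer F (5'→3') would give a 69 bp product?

The reverse primer's reverse complement TCCTTCCTGAT matches the template at positions 90–100, so the product ends at position 100.
A 69 bp product then starts at position 100 − 69 + 1 = 32.
The forward primer is identical to the top strand there: GACAGTCTGCG.

5'-GACAGTCTGCG-3'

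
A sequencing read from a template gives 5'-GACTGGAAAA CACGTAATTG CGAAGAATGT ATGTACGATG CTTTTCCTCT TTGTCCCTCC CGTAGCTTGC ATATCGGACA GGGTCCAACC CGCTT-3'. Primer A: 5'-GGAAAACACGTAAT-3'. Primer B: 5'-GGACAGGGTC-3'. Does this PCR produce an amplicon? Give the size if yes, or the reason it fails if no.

No product — both primers anneal to the same strand and extend in the same direction.

Primer A (GGAAAACACGTAAT) matches the top strand at positions 5–18 (3' end points downstream).
Primer B (GGACAGGGTC) also matches the top strand directly, at positions 76–85 — its reverse complement GACCCTGTCC is not present.
Both primers anneal to the bottom strand with 3' ends pointing the same way, so neither can prime synthesis back toward the other.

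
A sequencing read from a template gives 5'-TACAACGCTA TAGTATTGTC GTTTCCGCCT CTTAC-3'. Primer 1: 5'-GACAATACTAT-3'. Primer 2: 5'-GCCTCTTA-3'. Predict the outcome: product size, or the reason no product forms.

No product — the primers' 3' ends point away from each other.

Primer 1 (GACAATACTAT) has reverse complement ATAGTATTGTC, which matches the top strand at positions 10–20; primer 1 anneals to the top strand there with its 3' end pointing upstream toward position 10.
Primer 2 (GCCTCTTA) matches the top strand directly at positions 27–34; it anneals to the bottom strand with its 3' end pointing downstream toward position 34.
The 3' ends diverge (primer 1 extends toward position 1, primer 2 toward position 35), so the primers never converge on a shared product.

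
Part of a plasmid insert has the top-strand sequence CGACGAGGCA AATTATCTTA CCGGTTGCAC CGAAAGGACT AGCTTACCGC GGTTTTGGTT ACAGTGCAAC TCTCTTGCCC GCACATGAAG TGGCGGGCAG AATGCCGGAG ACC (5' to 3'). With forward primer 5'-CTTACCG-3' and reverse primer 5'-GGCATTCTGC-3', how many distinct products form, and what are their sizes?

Two products: 90 bp, 64 bp

The forward primer CTTACCG matches the top strand at positions 17–23, 43–49.
The reverse primer's reverse complement is GCAGAATGCC, matching at positions 97–106.
Each forward site pairs with the reverse site to give a product ending at position 106: sizes 90, 64 bp.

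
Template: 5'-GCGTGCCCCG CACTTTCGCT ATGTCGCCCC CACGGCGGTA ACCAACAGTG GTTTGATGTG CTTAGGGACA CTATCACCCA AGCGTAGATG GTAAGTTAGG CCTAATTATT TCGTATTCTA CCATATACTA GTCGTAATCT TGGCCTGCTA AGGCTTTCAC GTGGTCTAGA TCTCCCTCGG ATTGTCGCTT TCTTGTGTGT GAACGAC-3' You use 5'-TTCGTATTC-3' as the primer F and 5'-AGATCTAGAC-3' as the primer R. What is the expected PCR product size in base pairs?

64 bp

Scanning the template, TTCGTATTC occurs at positions 110–118; this primer anneals to the bottom strand there with its 3' end pointing downstream.
Reverse complement of the reverse primer: GTCTAGATCT. This occurs on the top strand at positions 164–173.
Amplicon spans positions 110–173: 64 bp.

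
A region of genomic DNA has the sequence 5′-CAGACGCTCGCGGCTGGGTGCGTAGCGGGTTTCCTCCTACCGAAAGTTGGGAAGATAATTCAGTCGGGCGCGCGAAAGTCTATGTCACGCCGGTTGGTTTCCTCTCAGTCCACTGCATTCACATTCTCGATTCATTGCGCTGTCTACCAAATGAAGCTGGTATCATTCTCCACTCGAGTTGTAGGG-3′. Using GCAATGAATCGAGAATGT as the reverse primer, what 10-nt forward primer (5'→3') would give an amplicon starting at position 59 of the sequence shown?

The reverse primer's reverse complement ACATTCTCGATTCATTGC matches the template at positions 121–138; the product starts at position 59.
The forward primer is identical to the top strand over positions 59–68: TTCAGTCGGG.

5'-TTCAGTCGGG-3'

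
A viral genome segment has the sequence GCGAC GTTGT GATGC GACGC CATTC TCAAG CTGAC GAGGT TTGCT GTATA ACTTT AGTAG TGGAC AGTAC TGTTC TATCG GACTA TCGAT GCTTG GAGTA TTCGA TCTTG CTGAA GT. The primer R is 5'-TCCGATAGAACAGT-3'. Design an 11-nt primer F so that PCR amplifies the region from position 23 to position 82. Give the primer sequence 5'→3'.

5'-TTCTCAAGCTG-3'

The reverse primer's reverse complement ACTGTTCTATCGGA matches the template at positions 69–82; the product starts at position 23.
The forward primer is identical to the top strand over positions 23–33: TTCTCAAGCTG.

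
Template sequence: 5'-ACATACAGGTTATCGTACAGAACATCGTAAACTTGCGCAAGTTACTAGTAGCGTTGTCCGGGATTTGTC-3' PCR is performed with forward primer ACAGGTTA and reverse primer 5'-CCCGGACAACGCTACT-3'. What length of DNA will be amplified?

Forward primer ACAGGTTA is found on the top strand at positions 5–12.
Taking the reverse complement of CCCGGACAACGCTACT gives AGTAGCGTTGTCCGGG, found at positions 47–62 on the template; the primer anneals here to the top strand with its 3' end pointing upstream.
Product length = (reverse-primer end) − (forward-primer start) + 1 = 62 − 5 + 1 = 58 bp.

58 bp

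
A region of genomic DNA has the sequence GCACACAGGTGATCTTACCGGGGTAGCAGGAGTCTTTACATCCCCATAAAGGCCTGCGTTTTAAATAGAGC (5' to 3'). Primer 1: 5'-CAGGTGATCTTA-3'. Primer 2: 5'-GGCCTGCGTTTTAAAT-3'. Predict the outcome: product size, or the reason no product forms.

No product — both primers anneal to the same strand and extend in the same direction.

Primer 1 (CAGGTGATCTTA) matches the top strand at positions 6–17 (3' end points downstream).
Primer 2 (GGCCTGCGTTTTAAAT) also matches the top strand directly, at positions 51–66 — its reverse complement ATTTAAAACGCAGGCC is not present.
Both primers anneal to the bottom strand with 3' ends pointing the same way, so neither can prime synthesis back toward the other.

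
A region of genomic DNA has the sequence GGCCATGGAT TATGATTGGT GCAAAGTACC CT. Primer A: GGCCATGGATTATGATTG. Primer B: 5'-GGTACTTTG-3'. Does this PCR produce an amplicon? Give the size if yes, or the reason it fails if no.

Yes — a 30 bp product.

Primer A (GGCCATGGATTATGATTG) matches the top strand at positions 1–18; it acts as a forward primer.
Primer B's reverse complement is CAAAGTACC, matching the top strand at positions 22–30; it acts as a reverse primer.
The 3' ends face each other across positions 1–30, giving a 30 bp product.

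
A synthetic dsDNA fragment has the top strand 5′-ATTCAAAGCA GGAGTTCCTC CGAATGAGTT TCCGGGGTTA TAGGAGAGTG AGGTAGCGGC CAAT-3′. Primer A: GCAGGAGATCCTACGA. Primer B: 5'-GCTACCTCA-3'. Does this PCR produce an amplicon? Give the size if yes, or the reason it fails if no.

No product — primer A has no binding site in the template.

Primer A (GCAGGAGATCCTACGA) does not match the top strand, and its reverse complement TCGTAGGATCTCCTGC does not match either.
With no annealing site for primer A, no amplification occurs.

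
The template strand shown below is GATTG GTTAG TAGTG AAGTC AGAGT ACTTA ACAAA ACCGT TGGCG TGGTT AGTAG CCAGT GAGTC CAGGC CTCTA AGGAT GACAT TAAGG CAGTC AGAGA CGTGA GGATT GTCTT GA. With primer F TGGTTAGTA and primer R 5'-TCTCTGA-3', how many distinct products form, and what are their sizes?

The forward primer TGGTTAGTA matches the top strand at positions 4–12, 46–54.
The reverse primer's reverse complement is TCAGAGA, matching at positions 94–100.
Each forward site pairs with the reverse site to give a product ending at position 100: sizes 97, 55 bp.

Two products: 97 bp, 55 bp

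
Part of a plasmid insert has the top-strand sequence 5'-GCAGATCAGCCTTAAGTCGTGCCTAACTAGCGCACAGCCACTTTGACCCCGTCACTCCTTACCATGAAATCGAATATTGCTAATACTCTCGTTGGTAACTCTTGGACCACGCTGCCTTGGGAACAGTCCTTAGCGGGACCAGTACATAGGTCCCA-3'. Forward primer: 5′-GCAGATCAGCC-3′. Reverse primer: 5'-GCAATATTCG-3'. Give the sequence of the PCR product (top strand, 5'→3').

The forward primer matches the template at positions 1–11.
Reverse complement of the reverse primer: CGAATATTGC. This occurs on the top strand at positions 71–80.
The product is the template from position 1 through 80 (80 bp).

5'-GCAGATCAGCCTTAAGTCGTGCCTAACTAGCGCACAGCCACTTTGACCCCGTCACTCCTTACCATGAAATCGAATATTGC-3'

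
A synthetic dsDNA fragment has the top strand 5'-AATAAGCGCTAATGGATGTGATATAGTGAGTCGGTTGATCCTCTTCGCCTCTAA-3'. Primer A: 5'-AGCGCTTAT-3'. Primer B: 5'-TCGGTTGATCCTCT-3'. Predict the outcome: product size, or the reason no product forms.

No product — the primers' 3' ends point away from each other.

Primer A (AGCGCTTAT) has reverse complement ATAAGCGCT, which matches the top strand at positions 2–10; primer A anneals to the top strand there with its 3' end pointing upstream toward position 2.
Primer B (TCGGTTGATCCTCT) matches the top strand directly at positions 31–44; it anneals to the bottom strand with its 3' end pointing downstream toward position 44.
The 3' ends diverge (primer A extends toward position 1, primer B toward position 54), so the primers never converge on a shared product.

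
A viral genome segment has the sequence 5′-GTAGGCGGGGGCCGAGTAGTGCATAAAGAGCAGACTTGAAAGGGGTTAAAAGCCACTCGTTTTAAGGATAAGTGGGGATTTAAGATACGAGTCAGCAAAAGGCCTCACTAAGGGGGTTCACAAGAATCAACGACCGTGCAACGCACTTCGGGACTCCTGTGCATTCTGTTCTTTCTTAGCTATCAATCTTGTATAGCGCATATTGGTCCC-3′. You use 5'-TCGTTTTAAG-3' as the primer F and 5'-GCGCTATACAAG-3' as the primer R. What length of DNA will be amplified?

143 bp

Scanning the template, TCGTTTTAAG occurs at positions 57–66; this primer anneals to the bottom strand there with its 3' end pointing downstream.
Taking the reverse complement of GCGCTATACAAG gives CTTGTATAGCGC, found at positions 188–199 on the template; the primer anneals here to the top strand with its 3' end pointing upstream.
Amplicon spans positions 57–199: 143 bp.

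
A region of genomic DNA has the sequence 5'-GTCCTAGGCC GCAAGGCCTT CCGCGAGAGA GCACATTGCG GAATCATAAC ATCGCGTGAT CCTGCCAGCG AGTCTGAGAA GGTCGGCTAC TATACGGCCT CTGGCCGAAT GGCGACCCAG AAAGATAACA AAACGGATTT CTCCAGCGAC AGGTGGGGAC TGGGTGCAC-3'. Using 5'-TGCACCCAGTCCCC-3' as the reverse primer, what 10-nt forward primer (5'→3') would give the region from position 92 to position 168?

The reverse primer's reverse complement GGGGACTGGGTGCA matches the template at positions 155–168; the product starts at position 92.
The forward primer is identical to the top strand over positions 92–101: ATACGGCCTC.

5'-ATACGGCCTC-3'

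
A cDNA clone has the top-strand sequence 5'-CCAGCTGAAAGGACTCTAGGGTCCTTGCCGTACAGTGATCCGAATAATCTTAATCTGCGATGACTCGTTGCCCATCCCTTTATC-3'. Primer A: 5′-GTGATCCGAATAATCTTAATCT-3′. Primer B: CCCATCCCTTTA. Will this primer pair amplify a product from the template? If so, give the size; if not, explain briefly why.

Primer A (GTGATCCGAATAATCTTAATCT) matches the top strand at positions 35–56 (3' end points downstream).
Primer B (CCCATCCCTTTA) also matches the top strand directly, at positions 71–82 — its reverse complement TAAAGGGATGGG is not present.
Both primers anneal to the bottom strand with 3' ends pointing the same way, so neither can prime synthesis back toward the other.

No product — both primers anneal to the same strand and extend in the same direction.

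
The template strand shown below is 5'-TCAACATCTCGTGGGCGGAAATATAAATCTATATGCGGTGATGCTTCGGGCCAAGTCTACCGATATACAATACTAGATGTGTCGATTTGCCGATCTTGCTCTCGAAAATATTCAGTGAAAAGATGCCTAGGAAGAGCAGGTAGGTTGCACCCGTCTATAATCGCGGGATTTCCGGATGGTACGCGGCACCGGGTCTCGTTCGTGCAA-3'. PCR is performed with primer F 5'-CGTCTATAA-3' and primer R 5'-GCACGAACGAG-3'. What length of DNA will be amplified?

54 bp

The forward primer matches the template at positions 152–160.
Taking the reverse complement of GCACGAACGAG gives CTCGTTCGTGC, found at positions 195–205 on the template; the primer anneals here to the top strand with its 3' end pointing upstream.
Amplicon spans positions 152–205: 54 bp.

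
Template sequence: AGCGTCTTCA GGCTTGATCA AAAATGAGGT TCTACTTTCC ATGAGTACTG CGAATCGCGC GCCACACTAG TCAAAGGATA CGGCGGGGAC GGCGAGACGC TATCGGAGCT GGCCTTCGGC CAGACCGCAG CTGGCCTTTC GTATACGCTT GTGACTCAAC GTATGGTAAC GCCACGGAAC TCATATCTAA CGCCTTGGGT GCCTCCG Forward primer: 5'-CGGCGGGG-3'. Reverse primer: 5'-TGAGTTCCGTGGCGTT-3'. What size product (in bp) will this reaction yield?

103 bp

Forward primer CGGCGGGG is found on the top strand at positions 81–88.
Reverse complement of the reverse primer: AACGCCACGGAACTCA. This occurs on the top strand at positions 168–183.
The product runs from position 81 to position 183, so its length is 183 − 81 + 1 = 103 bp.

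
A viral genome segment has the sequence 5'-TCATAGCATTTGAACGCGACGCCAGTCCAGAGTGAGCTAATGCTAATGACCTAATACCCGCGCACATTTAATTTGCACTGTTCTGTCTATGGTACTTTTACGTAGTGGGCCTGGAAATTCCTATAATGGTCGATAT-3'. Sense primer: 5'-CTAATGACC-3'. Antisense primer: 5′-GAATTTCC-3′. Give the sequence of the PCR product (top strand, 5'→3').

The forward primer matches the template at positions 43–51.
Reverse complement of the reverse primer: GGAAATTC. This occurs on the top strand at positions 113–120.
The product is the template from position 43 through 120 (78 bp).

5'-CTAATGACCTAATACCCGCGCACATTTAATTTGCACTGTTCTGTCTATGGTACTTTTACGTAGTGGGCCTGGAAATTC-3'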